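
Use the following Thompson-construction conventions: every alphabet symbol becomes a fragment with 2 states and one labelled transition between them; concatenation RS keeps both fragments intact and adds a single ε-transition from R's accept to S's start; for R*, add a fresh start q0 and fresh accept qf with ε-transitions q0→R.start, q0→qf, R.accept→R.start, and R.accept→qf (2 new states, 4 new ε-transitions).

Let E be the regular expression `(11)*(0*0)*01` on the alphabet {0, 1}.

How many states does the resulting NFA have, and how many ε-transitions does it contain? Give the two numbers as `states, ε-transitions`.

18, 17

Building bottom-up:
Each of the 6 symbol leaves contributes 2 states and 0 ε-transitions.
  11 : 4 states, 1 ε-transition
  (11)* : 6 states, 5 ε-transitions
  0* : 4 states, 4 ε-transitions
  0*0 : 6 states, 5 ε-transitions
  (0*0)* : 8 states, 9 ε-transitions
  (11)*(0*0)*01 : 18 states, 17 ε-transitions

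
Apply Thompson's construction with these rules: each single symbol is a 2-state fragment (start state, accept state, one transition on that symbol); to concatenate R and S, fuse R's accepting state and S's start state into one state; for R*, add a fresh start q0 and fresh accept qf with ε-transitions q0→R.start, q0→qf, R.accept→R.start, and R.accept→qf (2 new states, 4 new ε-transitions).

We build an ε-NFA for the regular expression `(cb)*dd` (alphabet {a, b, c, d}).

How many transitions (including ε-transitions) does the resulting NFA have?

Per subexpression:
Each of the 4 symbol leaves contributes 1 transition (1 symbol, 0 ε).
  cb — 2 transitions (2 symbol, 0 ε)
  (cb)* — 6 transitions (2 symbol, 4 ε)
  (cb)*dd — 8 transitions (4 symbol, 4 ε)

8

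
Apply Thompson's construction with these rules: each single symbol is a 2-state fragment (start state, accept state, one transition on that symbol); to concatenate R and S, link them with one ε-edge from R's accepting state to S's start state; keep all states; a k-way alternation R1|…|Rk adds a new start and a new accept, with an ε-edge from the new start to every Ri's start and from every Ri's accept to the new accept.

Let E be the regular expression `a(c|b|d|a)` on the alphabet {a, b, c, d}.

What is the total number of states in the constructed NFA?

Bottom-up over the parse tree:
Each of the 5 symbol leaves contributes a 2-state fragment.
  c|b|d|a : 10 states
  a(c|b|d|a) : 12 states

12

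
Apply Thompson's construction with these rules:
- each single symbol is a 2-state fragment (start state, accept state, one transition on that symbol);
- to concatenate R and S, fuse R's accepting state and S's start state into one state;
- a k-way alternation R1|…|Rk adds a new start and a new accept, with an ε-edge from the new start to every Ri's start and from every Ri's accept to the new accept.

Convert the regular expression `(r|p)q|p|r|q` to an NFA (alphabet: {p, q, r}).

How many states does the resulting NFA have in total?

Bottom-up over the parse tree:
Each of the 6 symbol leaves contributes a 2-state fragment.
  r|p = 6 states
  (r|p)q = 7 states
  (r|p)q|p|r|q = 15 states

15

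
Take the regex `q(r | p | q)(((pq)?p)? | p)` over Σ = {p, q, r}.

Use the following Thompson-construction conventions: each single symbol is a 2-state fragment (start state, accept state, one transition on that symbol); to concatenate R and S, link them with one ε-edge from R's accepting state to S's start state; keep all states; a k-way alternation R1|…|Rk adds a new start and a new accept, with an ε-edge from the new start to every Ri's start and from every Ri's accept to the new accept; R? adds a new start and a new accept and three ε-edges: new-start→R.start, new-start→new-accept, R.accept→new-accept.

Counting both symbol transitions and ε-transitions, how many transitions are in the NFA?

Per subexpression:
Each of the 8 symbol leaves contributes 1 transition (1 symbol, 0 ε).
  r | p | q → 9 transitions (3 symbol, 6 ε)
  pq → 3 transitions (2 symbol, 1 ε)
  (pq)? → 6 transitions (2 symbol, 4 ε)
  (pq)?p → 8 transitions (3 symbol, 5 ε)
  ((pq)?p)? → 11 transitions (3 symbol, 8 ε)
  ((pq)?p)? | p → 16 transitions (4 symbol, 12 ε)
  q(r | p | q)(((pq)?p)? | p) → 28 transitions (8 symbol, 20 ε)

28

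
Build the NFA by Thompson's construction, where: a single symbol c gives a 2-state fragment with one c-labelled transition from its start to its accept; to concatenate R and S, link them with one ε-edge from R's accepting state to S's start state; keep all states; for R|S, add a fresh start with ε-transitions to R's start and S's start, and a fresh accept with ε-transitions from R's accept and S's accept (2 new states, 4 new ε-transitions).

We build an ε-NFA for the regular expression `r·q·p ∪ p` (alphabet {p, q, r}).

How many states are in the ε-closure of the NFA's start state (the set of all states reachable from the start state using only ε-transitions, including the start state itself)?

Compute the ε-closure size of each fragment's start state recursively; a symbol fragment's start has no outgoing ε-edge, so its closure is just itself (size 1).
  r·q·p — |closure| equals the left operand's closure size = 1 (its accept is not ε-reachable, so the closure stops there)
  r·q·p ∪ p — new start ε-reaches every alternative's start; none of them accept ε, so the new accept is not reached: |closure| = 1 + 1 + 1 = 3

3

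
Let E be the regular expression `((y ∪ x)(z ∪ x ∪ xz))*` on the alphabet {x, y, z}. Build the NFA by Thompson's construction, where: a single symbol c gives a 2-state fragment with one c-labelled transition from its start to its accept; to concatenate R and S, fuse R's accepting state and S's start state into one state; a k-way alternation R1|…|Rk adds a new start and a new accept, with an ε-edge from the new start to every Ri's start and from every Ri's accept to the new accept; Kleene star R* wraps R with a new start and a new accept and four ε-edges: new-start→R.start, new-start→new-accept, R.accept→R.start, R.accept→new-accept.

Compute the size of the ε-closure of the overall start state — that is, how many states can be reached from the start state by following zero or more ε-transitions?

Compute the ε-closure size of each fragment's start state recursively; a symbol fragment's start has no outgoing ε-edge, so its closure is just itself (size 1).
  y ∪ x → |closure| = 1 + 1 + 1 = 3 (the new accept is not ε-reachable since no branch accepts ε)
  xz → |closure| equals the left operand's closure size = 1 (its accept is not ε-reachable, so the closure stops there)
  z ∪ x ∪ xz → new start ε-reaches every alternative's start; none of them accept ε, so the new accept is not reached: |closure| = 1 + 1 + 1 + 1 = 4
  (y ∪ x)(z ∪ x ∪ xz) → |closure| equals the left operand's closure size = 3 (its accept is not ε-reachable, so the closure stops there)
  ((y ∪ x)(z ∪ x ∪ xz))* → the star's fresh start ε-reaches both the body's start and the fresh accept: |closure| = 2 + 3 = 5

5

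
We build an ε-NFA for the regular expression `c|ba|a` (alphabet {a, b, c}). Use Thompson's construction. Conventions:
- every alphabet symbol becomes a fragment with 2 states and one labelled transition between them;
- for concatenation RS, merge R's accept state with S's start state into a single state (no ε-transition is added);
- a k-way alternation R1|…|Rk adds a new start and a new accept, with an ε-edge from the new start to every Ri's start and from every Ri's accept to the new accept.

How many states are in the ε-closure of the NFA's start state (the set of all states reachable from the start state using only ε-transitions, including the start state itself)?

Work bottom-up. For each fragment F, track |ε-closure(F.start)| and whether F's accept lies in that closure (i.e. whether F accepts ε). A single-symbol fragment has closure size 1 and does not accept ε.
  ba : |closure| equals the left operand's closure size = 1 (its accept is not ε-reachable, so the closure stops there)
  c|ba|a : new start ε-reaches every alternative's start; none of them accept ε, so the new accept is not reached: |closure| = 1 + 1 + 1 + 1 = 4

4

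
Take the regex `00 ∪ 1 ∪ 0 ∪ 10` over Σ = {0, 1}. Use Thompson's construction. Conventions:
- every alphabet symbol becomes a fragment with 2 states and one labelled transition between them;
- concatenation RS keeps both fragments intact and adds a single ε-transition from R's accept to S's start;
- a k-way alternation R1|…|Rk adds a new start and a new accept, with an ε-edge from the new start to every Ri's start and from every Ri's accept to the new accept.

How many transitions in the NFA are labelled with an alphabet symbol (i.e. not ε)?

Per subexpression:
Each of the 6 symbol leaves contributes exactly 1 symbol transition.
  00 — 2 symbol transitions
  10 — 2 symbol transitions
  00 ∪ 1 ∪ 0 ∪ 10 — 6 symbol transitions

6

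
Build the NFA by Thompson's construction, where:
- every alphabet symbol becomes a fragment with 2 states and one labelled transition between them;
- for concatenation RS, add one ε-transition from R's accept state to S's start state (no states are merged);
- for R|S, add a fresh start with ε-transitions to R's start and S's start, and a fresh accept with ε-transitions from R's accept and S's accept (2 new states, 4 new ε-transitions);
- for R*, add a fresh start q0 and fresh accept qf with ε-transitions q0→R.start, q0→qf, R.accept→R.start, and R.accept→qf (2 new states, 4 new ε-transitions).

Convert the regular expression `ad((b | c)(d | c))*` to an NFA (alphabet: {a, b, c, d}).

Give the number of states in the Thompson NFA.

18

Per subexpression:
Each of the 6 symbol leaves contributes a 2-state fragment.
  b | c — 6 states
  d | c — 6 states
  (b | c)(d | c) — 12 states
  ((b | c)(d | c))* — 14 states
  ad((b | c)(d | c))* — 18 states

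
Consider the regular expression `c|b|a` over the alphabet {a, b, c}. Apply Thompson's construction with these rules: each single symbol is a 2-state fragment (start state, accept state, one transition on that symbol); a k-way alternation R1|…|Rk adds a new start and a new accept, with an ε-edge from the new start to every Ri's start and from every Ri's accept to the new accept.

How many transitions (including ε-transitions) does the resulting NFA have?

9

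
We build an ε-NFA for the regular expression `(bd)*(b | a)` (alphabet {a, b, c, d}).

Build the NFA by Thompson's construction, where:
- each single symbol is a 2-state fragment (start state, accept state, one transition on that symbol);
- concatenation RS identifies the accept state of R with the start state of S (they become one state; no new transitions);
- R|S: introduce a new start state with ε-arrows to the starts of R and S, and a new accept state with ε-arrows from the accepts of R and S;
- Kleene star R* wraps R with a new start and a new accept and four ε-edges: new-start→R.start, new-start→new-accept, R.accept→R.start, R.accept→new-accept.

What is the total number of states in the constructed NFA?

Per subexpression:
Each of the 4 symbol leaves contributes a 2-state fragment.
  bd — 3 states
  (bd)* — 5 states
  b | a — 6 states
  (bd)*(b | a) — 10 states

10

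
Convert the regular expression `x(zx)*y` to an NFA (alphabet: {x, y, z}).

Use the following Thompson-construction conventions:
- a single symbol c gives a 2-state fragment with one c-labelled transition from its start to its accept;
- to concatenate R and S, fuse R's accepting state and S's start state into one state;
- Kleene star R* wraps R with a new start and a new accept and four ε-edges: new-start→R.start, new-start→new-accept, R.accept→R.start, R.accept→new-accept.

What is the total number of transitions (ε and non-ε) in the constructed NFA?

8

Recursing over subexpressions:
Each of the 4 symbol leaves contributes 1 transition (1 symbol, 0 ε).
  zx : 2 transitions (2 symbol, 0 ε)
  (zx)* : 6 transitions (2 symbol, 4 ε)
  x(zx)*y : 8 transitions (4 symbol, 4 ε)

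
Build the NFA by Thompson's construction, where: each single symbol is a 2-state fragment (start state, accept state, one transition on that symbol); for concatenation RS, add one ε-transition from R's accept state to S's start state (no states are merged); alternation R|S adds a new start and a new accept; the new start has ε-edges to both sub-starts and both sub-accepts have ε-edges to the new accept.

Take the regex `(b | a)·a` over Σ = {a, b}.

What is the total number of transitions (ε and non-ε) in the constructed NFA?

Building bottom-up:
Each of the 3 symbol leaves contributes 1 transition (1 symbol, 0 ε).
  b | a = 6 transitions (2 symbol, 4 ε)
  (b | a)·a = 8 transitions (3 symbol, 5 ε)

8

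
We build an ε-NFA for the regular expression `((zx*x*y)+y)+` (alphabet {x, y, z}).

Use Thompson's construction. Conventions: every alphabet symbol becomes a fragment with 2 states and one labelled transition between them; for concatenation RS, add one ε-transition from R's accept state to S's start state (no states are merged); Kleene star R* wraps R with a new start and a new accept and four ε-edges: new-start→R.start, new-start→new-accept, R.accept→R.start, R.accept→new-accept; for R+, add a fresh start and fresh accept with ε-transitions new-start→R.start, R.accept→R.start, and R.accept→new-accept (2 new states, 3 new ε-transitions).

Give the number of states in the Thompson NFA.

18

Per subexpression:
Each of the 5 symbol leaves contributes a 2-state fragment.
  x* = 4 states
  x* = 4 states
  zx*x*y = 12 states
  (zx*x*y)+ = 14 states
  (zx*x*y)+y = 16 states
  ((zx*x*y)+y)+ = 18 states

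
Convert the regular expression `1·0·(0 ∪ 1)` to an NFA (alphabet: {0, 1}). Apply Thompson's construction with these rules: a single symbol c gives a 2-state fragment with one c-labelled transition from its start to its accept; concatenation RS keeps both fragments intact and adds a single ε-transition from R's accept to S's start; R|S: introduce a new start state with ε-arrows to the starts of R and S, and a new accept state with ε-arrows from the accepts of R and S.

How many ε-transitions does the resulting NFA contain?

6

Recursing over subexpressions:
Each of the 4 symbol leaves contributes 0 ε-transitions.
  0 ∪ 1 : 4 ε-transitions
  1·0·(0 ∪ 1) : 6 ε-transitions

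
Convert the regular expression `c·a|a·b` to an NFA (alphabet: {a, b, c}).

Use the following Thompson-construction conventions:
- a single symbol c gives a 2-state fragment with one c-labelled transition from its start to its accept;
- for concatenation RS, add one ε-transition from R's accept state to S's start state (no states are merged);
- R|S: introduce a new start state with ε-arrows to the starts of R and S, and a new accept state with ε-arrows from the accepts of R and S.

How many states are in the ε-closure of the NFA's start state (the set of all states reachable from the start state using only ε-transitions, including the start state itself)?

Compute the ε-closure size of each fragment's start state recursively; a symbol fragment's start has no outgoing ε-edge, so its closure is just itself (size 1).
  c·a — same as the first factor's closure: C = 1
  a·b — same as the first factor's closure: C = 1
  c·a|a·b — new start ε-reaches every alternative's start; none of them accept ε, so the new accept is not reached: C = 1 + 1 + 1 = 3

3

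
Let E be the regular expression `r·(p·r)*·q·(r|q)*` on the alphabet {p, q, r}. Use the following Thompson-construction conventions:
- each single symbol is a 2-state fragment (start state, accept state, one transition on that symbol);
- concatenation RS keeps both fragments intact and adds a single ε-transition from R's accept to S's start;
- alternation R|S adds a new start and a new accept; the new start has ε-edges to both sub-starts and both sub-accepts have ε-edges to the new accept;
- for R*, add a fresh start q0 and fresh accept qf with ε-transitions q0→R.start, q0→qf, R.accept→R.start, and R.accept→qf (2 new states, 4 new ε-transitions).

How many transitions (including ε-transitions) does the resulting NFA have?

Building bottom-up:
Each of the 6 symbol leaves contributes 1 transition (1 symbol, 0 ε).
  p·r = 3 transitions (2 symbol, 1 ε)
  (p·r)* = 7 transitions (2 symbol, 5 ε)
  r|q = 6 transitions (2 symbol, 4 ε)
  (r|q)* = 10 transitions (2 symbol, 8 ε)
  r·(p·r)*·q·(r|q)* = 22 transitions (6 symbol, 16 ε)

22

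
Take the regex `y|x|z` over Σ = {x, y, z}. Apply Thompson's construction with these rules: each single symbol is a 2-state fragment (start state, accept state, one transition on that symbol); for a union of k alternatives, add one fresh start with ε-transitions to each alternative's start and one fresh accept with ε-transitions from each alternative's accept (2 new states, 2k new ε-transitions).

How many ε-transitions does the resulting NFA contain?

6

Recursing over subexpressions:
Each of the 3 symbol leaves contributes 0 ε-transitions.
  y|x|z : 6 ε-transitions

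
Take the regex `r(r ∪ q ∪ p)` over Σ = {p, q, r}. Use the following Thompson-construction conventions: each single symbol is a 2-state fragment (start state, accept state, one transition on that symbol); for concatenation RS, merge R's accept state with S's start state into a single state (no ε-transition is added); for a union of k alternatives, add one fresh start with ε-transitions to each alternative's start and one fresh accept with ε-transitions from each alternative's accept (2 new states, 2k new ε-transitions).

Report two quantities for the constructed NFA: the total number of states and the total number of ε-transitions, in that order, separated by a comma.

9, 6

Building bottom-up:
Each of the 4 symbol leaves contributes 2 states and 0 ε-transitions.
  r ∪ q ∪ p — 8 states, 6 ε-transitions
  r(r ∪ q ∪ p) — 9 states, 6 ε-transitions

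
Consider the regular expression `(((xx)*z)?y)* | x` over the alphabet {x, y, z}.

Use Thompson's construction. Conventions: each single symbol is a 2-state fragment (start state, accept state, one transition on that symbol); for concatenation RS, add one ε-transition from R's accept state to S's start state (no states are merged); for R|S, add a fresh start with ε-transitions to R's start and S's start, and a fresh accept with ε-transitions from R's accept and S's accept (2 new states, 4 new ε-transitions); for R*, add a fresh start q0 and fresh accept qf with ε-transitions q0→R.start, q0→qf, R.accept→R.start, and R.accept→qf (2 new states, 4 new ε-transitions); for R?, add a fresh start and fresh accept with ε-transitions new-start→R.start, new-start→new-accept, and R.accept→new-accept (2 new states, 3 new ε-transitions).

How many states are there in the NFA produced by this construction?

18

Recursing over subexpressions:
Each of the 5 symbol leaves contributes a 2-state fragment.
  xx : 4 states
  (xx)* : 6 states
  (xx)*z : 8 states
  ((xx)*z)? : 10 states
  ((xx)*z)?y : 12 states
  (((xx)*z)?y)* : 14 states
  (((xx)*z)?y)* | x : 18 states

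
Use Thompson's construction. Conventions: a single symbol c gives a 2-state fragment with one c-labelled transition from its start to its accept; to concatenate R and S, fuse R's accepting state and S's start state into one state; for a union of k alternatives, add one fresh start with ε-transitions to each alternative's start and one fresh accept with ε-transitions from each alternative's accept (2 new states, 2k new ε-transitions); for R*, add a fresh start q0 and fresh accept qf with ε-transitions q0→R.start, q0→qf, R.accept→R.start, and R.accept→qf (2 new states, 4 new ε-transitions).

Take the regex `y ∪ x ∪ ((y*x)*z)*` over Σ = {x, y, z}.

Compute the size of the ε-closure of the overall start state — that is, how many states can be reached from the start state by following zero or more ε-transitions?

11

Let C(F) = |ε-closure(F.start)| within fragment F, and note whether F accepts ε. Symbol fragments have C = 1 and do not accept ε. Then:
  y* — C = 1 (new start) + 1 (body) + 1 (new accept) = 3
  y*x — C = 3 + (1−1) = 3 (closure spills across the concat boundary because the left factor accepts ε)
  (y*x)* — new start has ε-edges to the inner start and to the new accept, so C = 2 + 3 = 5
  (y*x)*z — C = 5 + (1−1) = 5 (closure spills across the concat boundary because the left factor accepts ε)
  ((y*x)*z)* — new start has ε-edges to the inner start and to the new accept, so C = 2 + 5 = 7
  y ∪ x ∪ ((y*x)*z)* — new start ε-reaches every alternative's start; at least one alternative accepts ε, so the union's new accept is reached too: C = 1 + 1 + 1 + 7 + 1 = 11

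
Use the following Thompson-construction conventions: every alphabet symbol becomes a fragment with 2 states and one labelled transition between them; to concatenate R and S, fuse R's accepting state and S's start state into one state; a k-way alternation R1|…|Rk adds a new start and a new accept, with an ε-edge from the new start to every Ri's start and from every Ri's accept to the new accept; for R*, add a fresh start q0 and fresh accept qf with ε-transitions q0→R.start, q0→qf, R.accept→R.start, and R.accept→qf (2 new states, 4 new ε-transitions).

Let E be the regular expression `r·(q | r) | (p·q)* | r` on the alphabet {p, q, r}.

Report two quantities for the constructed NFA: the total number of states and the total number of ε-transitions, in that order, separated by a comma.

16, 14

Per subexpression:
Each of the 6 symbol leaves contributes 2 states and 0 ε-transitions.
  q | r → 6 states, 4 ε-transitions
  r·(q | r) → 7 states, 4 ε-transitions
  p·q → 3 states, 0 ε-transitions
  (p·q)* → 5 states, 4 ε-transitions
  r·(q | r) | (p·q)* | r → 16 states, 14 ε-transitions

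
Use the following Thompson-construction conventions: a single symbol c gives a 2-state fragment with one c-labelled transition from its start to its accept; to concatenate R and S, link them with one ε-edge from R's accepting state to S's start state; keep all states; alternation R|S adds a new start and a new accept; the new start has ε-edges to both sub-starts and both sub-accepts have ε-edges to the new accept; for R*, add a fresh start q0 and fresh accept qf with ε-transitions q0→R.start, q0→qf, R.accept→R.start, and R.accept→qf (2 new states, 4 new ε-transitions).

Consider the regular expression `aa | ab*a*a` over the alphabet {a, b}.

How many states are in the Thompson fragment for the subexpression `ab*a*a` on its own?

Fragment for `ab*a*a`:
Each of the 4 symbol leaves contributes a 2-state fragment.
  b* = 4 states
  a* = 4 states
  ab*a*a = 12 states

12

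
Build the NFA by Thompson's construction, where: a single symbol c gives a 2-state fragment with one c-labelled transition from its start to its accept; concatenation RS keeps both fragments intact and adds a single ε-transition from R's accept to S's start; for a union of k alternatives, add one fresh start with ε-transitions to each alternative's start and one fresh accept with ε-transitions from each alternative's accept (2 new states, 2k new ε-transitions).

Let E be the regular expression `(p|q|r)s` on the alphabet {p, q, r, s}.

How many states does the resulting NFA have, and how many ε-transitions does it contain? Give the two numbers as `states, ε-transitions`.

10, 7

Per subexpression:
Each of the 4 symbol leaves contributes 2 states and 0 ε-transitions.
  p|q|r = 8 states, 6 ε-transitions
  (p|q|r)s = 10 states, 7 ε-transitions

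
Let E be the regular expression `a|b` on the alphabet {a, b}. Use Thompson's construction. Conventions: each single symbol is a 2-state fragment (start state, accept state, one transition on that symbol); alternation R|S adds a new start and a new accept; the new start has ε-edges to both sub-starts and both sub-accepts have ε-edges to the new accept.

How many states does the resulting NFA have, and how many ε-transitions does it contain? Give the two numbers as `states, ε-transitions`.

Per subexpression:
Each of the 2 symbol leaves contributes 2 states and 0 ε-transitions.
  a|b : 6 states, 4 ε-transitions

6, 4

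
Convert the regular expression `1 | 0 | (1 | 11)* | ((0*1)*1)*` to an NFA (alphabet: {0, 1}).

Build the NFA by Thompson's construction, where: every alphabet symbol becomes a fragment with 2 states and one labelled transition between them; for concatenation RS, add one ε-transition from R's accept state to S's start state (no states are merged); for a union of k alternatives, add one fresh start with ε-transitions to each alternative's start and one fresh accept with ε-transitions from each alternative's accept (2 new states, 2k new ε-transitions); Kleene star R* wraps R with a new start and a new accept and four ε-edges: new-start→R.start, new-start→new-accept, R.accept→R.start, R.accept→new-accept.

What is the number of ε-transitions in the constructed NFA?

31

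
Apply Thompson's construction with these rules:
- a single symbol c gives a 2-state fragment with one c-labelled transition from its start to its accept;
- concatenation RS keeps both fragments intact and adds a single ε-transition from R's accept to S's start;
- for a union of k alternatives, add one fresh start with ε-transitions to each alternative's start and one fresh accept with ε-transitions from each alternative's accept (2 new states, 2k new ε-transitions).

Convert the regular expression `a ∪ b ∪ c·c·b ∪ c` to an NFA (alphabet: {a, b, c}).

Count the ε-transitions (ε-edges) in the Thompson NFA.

By structural recursion:
Each of the 6 symbol leaves contributes 0 ε-transitions.
  c·c·b = 2 ε-transitions
  a ∪ b ∪ c·c·b ∪ c = 10 ε-transitions

10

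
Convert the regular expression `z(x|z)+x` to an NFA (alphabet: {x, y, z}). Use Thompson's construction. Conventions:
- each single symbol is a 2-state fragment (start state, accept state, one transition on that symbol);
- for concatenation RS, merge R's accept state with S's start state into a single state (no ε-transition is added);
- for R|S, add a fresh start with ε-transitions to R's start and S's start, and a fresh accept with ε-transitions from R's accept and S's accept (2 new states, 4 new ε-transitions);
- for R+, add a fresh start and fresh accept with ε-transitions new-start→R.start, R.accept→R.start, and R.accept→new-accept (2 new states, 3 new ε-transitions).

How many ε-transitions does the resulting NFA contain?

Building bottom-up:
Each of the 4 symbol leaves contributes 0 ε-transitions.
  x|z : 4 ε-transitions
  (x|z)+ : 7 ε-transitions
  z(x|z)+x : 7 ε-transitions

7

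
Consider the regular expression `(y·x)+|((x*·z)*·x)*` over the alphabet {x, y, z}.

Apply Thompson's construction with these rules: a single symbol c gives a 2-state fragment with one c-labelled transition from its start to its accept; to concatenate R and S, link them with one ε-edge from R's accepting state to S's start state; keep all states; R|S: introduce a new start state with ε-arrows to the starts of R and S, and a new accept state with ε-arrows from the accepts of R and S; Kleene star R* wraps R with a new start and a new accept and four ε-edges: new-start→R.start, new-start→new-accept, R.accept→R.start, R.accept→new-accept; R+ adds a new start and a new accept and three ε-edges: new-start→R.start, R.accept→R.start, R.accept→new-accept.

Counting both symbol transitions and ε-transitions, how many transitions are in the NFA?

27

Recursing over subexpressions:
Each of the 5 symbol leaves contributes 1 transition (1 symbol, 0 ε).
  y·x → 3 transitions (2 symbol, 1 ε)
  (y·x)+ → 6 transitions (2 symbol, 4 ε)
  x* → 5 transitions (1 symbol, 4 ε)
  x*·z → 7 transitions (2 symbol, 5 ε)
  (x*·z)* → 11 transitions (2 symbol, 9 ε)
  (x*·z)*·x → 13 transitions (3 symbol, 10 ε)
  ((x*·z)*·x)* → 17 transitions (3 symbol, 14 ε)
  (y·x)+|((x*·z)*·x)* → 27 transitions (5 symbol, 22 ε)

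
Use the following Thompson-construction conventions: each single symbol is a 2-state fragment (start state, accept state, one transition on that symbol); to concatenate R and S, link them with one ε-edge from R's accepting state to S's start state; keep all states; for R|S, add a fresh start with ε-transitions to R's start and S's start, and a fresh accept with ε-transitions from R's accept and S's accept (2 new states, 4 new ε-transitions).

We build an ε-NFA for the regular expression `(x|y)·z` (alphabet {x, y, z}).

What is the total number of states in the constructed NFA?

Building bottom-up:
Each of the 3 symbol leaves contributes a 2-state fragment.
  x|y : 6 states
  (x|y)·z : 8 states

8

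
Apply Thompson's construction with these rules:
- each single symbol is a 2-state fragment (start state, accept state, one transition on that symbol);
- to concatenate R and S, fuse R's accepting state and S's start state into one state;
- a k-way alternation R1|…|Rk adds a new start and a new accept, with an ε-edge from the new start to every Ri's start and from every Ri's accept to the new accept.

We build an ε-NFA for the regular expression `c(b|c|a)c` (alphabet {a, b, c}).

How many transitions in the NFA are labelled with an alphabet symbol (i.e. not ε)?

Per subexpression:
Each of the 5 symbol leaves contributes exactly 1 symbol transition.
  b|c|a → 3 symbol transitions
  c(b|c|a)c → 5 symbol transitions

5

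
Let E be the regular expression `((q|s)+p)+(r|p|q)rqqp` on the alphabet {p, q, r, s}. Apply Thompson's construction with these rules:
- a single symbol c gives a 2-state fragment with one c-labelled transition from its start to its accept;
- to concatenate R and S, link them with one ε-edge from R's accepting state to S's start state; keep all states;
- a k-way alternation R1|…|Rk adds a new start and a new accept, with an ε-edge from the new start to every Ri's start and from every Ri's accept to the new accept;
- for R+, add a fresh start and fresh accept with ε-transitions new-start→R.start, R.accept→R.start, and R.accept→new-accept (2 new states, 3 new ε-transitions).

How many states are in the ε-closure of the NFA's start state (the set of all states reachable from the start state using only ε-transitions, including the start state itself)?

5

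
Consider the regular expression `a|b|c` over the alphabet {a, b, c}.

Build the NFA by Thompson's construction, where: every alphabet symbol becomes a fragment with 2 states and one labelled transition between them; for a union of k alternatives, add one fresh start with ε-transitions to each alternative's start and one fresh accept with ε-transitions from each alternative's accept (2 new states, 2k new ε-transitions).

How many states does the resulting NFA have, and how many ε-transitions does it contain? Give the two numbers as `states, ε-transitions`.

Per subexpression:
Each of the 3 symbol leaves contributes 2 states and 0 ε-transitions.
  a|b|c = 8 states, 6 ε-transitions

8, 6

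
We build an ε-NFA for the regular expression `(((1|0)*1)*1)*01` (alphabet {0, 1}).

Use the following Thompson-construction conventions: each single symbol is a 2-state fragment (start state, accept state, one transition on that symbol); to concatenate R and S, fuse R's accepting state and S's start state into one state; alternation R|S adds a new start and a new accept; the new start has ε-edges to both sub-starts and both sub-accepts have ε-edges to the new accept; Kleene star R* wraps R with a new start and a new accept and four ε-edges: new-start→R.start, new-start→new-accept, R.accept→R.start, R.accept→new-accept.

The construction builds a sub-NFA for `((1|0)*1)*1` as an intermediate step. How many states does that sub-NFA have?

Fragment for `((1|0)*1)*1`:
Each of the 4 symbol leaves contributes a 2-state fragment.
  1|0 : 6 states
  (1|0)* : 8 states
  (1|0)*1 : 9 states
  ((1|0)*1)* : 11 states
  ((1|0)*1)*1 : 12 states

12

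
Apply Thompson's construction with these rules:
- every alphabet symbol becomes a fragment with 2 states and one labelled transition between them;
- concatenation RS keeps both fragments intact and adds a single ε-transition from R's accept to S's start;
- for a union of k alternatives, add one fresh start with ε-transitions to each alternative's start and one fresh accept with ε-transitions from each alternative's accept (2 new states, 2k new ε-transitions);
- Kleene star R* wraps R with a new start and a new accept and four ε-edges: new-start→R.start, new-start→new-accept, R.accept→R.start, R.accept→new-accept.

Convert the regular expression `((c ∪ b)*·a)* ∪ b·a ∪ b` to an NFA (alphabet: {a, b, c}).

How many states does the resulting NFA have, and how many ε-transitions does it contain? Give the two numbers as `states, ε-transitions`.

Building bottom-up:
Each of the 6 symbol leaves contributes 2 states and 0 ε-transitions.
  c ∪ b — 6 states, 4 ε-transitions
  (c ∪ b)* — 8 states, 8 ε-transitions
  (c ∪ b)*·a — 10 states, 9 ε-transitions
  ((c ∪ b)*·a)* — 12 states, 13 ε-transitions
  b·a — 4 states, 1 ε-transition
  ((c ∪ b)*·a)* ∪ b·a ∪ b — 20 states, 20 ε-transitions

20, 20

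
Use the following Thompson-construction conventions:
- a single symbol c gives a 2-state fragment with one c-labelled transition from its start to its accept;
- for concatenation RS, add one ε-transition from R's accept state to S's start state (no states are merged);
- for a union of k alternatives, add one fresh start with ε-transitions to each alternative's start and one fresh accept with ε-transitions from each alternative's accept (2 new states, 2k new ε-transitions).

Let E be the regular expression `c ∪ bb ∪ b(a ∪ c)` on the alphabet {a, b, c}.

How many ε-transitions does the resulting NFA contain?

12

By structural recursion:
Each of the 6 symbol leaves contributes 0 ε-transitions.
  bb → 1 ε-transition
  a ∪ c → 4 ε-transitions
  b(a ∪ c) → 5 ε-transitions
  c ∪ bb ∪ b(a ∪ c) → 12 ε-transitions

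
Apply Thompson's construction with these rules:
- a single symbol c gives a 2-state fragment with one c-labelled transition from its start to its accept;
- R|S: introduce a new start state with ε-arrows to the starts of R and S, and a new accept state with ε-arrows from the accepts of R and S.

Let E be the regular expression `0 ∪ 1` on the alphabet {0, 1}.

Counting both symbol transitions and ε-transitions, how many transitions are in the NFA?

6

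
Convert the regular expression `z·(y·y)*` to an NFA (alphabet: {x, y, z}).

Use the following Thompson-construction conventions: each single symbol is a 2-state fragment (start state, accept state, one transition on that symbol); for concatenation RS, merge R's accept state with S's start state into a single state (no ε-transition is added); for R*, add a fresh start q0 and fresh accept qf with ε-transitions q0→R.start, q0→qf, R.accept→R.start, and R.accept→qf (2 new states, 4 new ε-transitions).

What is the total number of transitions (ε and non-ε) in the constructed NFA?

7

Recursing over subexpressions:
Each of the 3 symbol leaves contributes 1 transition (1 symbol, 0 ε).
  y·y — 2 transitions (2 symbol, 0 ε)
  (y·y)* — 6 transitions (2 symbol, 4 ε)
  z·(y·y)* — 7 transitions (3 symbol, 4 ε)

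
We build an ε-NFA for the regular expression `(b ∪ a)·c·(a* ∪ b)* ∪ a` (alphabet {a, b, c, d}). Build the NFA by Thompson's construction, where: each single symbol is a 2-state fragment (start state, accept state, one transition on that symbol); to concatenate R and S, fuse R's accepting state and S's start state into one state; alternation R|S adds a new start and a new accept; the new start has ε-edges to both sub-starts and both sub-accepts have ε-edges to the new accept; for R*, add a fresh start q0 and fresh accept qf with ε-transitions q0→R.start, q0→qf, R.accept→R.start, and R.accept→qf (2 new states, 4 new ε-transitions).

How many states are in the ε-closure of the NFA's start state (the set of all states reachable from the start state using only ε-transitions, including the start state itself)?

Let C(F) = |ε-closure(F.start)| within fragment F, and note whether F accepts ε. Symbol fragments have C = 1 and do not accept ε. Then:
  b ∪ a : new start ε-reaches every alternative's start; none of them accept ε, so the new accept is not reached: C = 1 + 1 + 1 = 3
  a* : C = 1 (new start) + 1 (body) + 1 (new accept) = 3
  a* ∪ b : C = 1 (new start) + (3 + 1) + 1 (new accept, since some branch ε-reaches its own accept) = 6
  (a* ∪ b)* : new start has ε-edges to the inner start and to the new accept, so C = 2 + 6 = 8
  (b ∪ a)·c·(a* ∪ b)* : same as the first factor's closure: C = 3
  (b ∪ a)·c·(a* ∪ b)* ∪ a : new start ε-reaches every alternative's start; none of them accept ε, so the new accept is not reached: C = 1 + 3 + 1 = 5

5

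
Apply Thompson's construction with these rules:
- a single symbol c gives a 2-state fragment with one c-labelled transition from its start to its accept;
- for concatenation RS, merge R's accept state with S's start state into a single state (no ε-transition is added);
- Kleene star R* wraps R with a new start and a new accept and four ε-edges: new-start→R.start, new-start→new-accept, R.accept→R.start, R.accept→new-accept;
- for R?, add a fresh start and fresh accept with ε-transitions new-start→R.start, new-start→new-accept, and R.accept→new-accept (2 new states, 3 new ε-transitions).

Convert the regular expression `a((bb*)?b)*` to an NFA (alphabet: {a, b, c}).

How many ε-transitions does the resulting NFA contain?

11

Bottom-up over the parse tree:
Each of the 4 symbol leaves contributes 0 ε-transitions.
  b* : 4 ε-transitions
  bb* : 4 ε-transitions
  (bb*)? : 7 ε-transitions
  (bb*)?b : 7 ε-transitions
  ((bb*)?b)* : 11 ε-transitions
  a((bb*)?b)* : 11 ε-transitions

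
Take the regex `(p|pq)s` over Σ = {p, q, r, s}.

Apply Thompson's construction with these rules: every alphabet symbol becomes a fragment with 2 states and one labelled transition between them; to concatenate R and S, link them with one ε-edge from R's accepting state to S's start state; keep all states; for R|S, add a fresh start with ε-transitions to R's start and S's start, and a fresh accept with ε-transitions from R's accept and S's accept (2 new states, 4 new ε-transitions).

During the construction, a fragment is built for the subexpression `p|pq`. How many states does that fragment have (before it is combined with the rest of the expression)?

Fragment for `p|pq`:
Each of the 3 symbol leaves contributes a 2-state fragment.
  pq — 4 states
  p|pq — 8 states

8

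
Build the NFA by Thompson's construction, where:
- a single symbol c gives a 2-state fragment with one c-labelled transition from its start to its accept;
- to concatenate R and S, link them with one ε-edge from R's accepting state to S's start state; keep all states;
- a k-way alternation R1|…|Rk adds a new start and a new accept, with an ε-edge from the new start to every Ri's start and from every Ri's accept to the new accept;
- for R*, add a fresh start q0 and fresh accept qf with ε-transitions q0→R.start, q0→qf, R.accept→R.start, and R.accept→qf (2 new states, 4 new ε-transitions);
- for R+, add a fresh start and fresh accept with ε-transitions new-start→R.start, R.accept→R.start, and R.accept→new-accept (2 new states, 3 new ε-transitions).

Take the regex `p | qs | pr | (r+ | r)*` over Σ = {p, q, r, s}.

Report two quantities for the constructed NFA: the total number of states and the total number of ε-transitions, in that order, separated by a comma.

By structural recursion:
Each of the 7 symbol leaves contributes 2 states and 0 ε-transitions.
  qs — 4 states, 1 ε-transition
  pr — 4 states, 1 ε-transition
  r+ — 4 states, 3 ε-transitions
  r+ | r — 8 states, 7 ε-transitions
  (r+ | r)* — 10 states, 11 ε-transitions
  p | qs | pr | (r+ | r)* — 22 states, 21 ε-transitions

22, 21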